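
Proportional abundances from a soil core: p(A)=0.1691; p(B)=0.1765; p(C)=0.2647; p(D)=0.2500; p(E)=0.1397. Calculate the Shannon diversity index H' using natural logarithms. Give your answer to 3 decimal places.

Each pᵢ ln pᵢ term (working shown to 5 dp, full precision carried): 0.1691×(-1.77727)=-0.30054, 0.1765×(-1.73443)=-0.30613, 0.2647×(-1.32916)=-0.35183, 0.25×(-1.38629)=-0.34657, 0.1397×(-1.96826)=-0.27497.
Sum = -1.58003, so H' = 1.580.

1.580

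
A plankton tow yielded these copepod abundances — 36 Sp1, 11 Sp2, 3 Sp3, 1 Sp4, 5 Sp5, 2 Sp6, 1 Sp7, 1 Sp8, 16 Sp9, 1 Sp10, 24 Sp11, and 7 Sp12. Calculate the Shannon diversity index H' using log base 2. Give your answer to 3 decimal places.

2.716

Total N = 36+11+3+1+5+2+1+1+16+1+24+7 = 108, so the proportions are 0.33333, 0.10185, 0.02778, 0.00926, 0.0463, 0.01852, 0.00926, 0.00926, 0.14815, 0.00926, 0.22222, 0.06481 (working shown to 5 dp, full precision carried).
Each pᵢ log₂ pᵢ term: 0.33333×(-1.58496)=-0.52832, 0.10185×(-3.29546)=-0.33565, 0.02778×(-5.16993)=-0.14361, 0.00926×(-6.75489)=-0.06255, 0.0463×(-4.43296)=-0.20523, 0.01852×(-5.75489)=-0.10657, 0.00926×(-6.75489)=-0.06255, 0.00926×(-6.75489)=-0.06255, 0.14815×(-2.75489)=-0.40813, 0.00926×(-6.75489)=-0.06255, 0.22222×(-2.16993)=-0.48221, 0.06481×(-3.94753)=-0.25586.
Sum = -2.71576, so H' = 2.716.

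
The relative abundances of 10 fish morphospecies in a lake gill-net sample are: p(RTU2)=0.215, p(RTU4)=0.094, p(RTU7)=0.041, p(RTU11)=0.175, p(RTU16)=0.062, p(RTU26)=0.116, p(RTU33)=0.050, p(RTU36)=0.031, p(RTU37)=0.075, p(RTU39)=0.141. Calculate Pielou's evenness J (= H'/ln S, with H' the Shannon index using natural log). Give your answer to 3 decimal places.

0.929

H' = −Σ pᵢ ln pᵢ = −((-0.33048) + (-0.22226) + (-0.13096) + (-0.30502) + (-0.17240) + (-0.24988) + (-0.14979) + (-0.10769) + (-0.19427) + (-0.27622)) = 2.13896 (working shown to 5 dp, full precision carried).
With S = 10 species, ln S = 2.30259, so J = 2.13896/2.30259 = 0.92894, i.e. 0.929 to 3 decimal places.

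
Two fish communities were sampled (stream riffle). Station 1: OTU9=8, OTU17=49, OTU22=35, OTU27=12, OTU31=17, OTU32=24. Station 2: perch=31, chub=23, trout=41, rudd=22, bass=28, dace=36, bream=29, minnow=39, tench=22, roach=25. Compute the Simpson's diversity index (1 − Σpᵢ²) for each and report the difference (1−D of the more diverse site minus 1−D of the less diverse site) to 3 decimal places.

0.118

Station 1: N=145, proportions 0.055172, 0.337931, 0.241379, 0.082759, 0.117241, 0.165517, giving 1−D = 0.776504 (working shown to 6 dp, full precision carried).
Station 2: N=296, proportions 0.10473, 0.077703, 0.138514, 0.074324, 0.094595, 0.121622, 0.097973, 0.131757, 0.074324, 0.084459, giving 1−D = 0.894928.
Difference = |0.776504 − 0.894928| = 0.118424, i.e. 0.118 to 3 decimal places.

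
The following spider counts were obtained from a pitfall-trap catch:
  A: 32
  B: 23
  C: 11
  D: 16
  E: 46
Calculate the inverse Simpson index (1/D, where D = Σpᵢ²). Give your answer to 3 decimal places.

Total N = 32+23+11+16+46 = 128, so the proportions are 0.25, 0.1796875, 0.0859375, 0.125, 0.359375 (working shown to 7 dp, full precision carried).
D = 0.25² + 0.1796875² + 0.0859375² + 0.125² + 0.359375² = 0.0625000 + 0.0322876 + 0.0073853 + 0.0156250 + 0.1291504 = 0.2469482.
So 1/D = 4.04943, i.e. 4.049 to 3 decimal places.

4.049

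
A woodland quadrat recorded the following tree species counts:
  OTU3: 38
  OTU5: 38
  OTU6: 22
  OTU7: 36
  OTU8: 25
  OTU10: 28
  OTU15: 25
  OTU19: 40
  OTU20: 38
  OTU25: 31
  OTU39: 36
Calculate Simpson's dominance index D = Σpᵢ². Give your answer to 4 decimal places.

Total N = 38+38+22+36+25+28+25+40+38+31+36 = 357, so the proportions are 0.106443, 0.106443, 0.061625, 0.10084, 0.070028, 0.078431, 0.070028, 0.112045, 0.106443, 0.086835, 0.10084 (working shown to 6 dp, full precision carried).
D = 0.106443² + 0.106443² + 0.061625² + 0.10084² + 0.070028² + 0.078431² + 0.070028² + 0.112045² + 0.106443² + 0.086835² + 0.10084² = 0.011330 + 0.011330 + 0.003798 + 0.010169 + 0.004904 + 0.006151 + 0.004904 + 0.012554 + 0.011330 + 0.007540 + 0.010169 = 0.094179.
To 4 decimal places, D = 0.0942.

0.0942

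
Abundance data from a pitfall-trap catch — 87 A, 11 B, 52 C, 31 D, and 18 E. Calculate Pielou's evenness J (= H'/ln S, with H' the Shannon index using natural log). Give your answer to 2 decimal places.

Total N = 87+11+52+31+18 = 199, so the proportions are 0.4372, 0.0553, 0.2613, 0.1558, 0.0905 (working shown to 4 dp, full precision carried).
H' = −Σ pᵢ ln pᵢ = −((-0.3617) + (-0.1600) + (-0.3507) + (-0.2896) + (-0.2174)) = 1.3795.
With S = 5 species, ln S = 1.6094, so J = 1.3795/1.6094 = 0.8571, i.e. 0.86 to 2 decimal places.

0.86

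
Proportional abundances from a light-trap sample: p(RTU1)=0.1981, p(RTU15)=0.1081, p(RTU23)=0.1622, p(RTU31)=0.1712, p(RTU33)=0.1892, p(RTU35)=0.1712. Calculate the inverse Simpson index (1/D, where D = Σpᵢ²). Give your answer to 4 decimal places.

5.8257

D = 0.1981² + 0.1081² + 0.1622² + 0.1712² + 0.1892² + 0.1712² = 0.03924361 + 0.01168561 + 0.02630884 + 0.02930944 + 0.03579664 + 0.02930944 = 0.17165358 (working shown to 8 dp, full precision carried).
So 1/D = 5.825687, i.e. 5.8257 to 4 decimal places.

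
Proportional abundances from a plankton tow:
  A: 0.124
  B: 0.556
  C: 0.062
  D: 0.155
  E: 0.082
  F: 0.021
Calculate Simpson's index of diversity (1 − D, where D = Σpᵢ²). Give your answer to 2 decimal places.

0.64

D = 0.124² + 0.556² + 0.062² + 0.155² + 0.082² + 0.021² = 0.0154 + 0.3091 + 0.0038 + 0.0240 + 0.0067 + 0.0004 = 0.3595 (working shown to 4 dp, full precision carried).
So 1 − D = 0.6405, i.e. 0.64 to 2 decimal places.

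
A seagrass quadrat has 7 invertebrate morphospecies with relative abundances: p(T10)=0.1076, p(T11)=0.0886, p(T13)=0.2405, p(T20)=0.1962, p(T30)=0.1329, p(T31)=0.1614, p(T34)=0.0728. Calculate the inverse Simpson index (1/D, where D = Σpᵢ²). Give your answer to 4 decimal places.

D = 0.1076² + 0.0886² + 0.2405² + 0.1962² + 0.1329² + 0.1614² + 0.0728² = 0.01157776 + 0.00784996 + 0.05784025 + 0.03849444 + 0.01766241 + 0.02604996 + 0.00529984 = 0.16477462 (working shown to 8 dp, full precision carried).
So 1/D = 6.068896, i.e. 6.0689 to 4 decimal places.

6.0689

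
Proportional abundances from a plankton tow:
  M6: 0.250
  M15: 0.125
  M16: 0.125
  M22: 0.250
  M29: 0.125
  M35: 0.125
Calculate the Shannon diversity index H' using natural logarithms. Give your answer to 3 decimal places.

1.733

Each pᵢ ln pᵢ term (working shown to 5 dp, full precision carried): 0.25×(-1.38629)=-0.34657, 0.125×(-2.07944)=-0.25993, 0.125×(-2.07944)=-0.25993, 0.25×(-1.38629)=-0.34657, 0.125×(-2.07944)=-0.25993, 0.125×(-2.07944)=-0.25993.
Sum = -1.73287, so H' = 1.733.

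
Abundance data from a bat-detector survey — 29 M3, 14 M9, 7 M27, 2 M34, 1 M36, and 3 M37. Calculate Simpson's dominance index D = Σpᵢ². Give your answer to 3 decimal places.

0.351

Total N = 29+14+7+2+1+3 = 56, so the proportions are 0.51786, 0.25, 0.125, 0.03571, 0.01786, 0.05357 (working shown to 5 dp, full precision carried).
D = 0.51786² + 0.25² + 0.125² + 0.03571² + 0.01786² + 0.05357² = 0.26818 + 0.06250 + 0.01562 + 0.00128 + 0.00032 + 0.00287 = 0.35077.
To 3 decimal places, D = 0.351.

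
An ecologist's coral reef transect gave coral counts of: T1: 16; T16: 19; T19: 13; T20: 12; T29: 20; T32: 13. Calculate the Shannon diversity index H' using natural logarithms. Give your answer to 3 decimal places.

Total N = 16+19+13+12+20+13 = 93, so the proportions are 0.17204, 0.2043, 0.13978, 0.12903, 0.21505, 0.13978 (working shown to 5 dp, full precision carried).
Each pᵢ ln pᵢ term: 0.17204×(-1.76001)=-0.30280, 0.2043×(-1.58816)=-0.32446, 0.13978×(-1.96765)=-0.27505, 0.12903×(-2.04769)=-0.26422, 0.21505×(-1.53687)=-0.33051, 0.13978×(-1.96765)=-0.27505.
Sum = -1.77208, so H' = 1.772.

1.772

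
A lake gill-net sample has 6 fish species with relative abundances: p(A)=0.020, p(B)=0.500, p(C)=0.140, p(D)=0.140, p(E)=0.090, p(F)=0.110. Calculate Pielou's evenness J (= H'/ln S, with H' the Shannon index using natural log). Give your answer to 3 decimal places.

H' = −Σ pᵢ ln pᵢ = −((-0.07824) + (-0.34657) + (-0.27526) + (-0.27526) + (-0.21672) + (-0.24280)) = 1.43484 (working shown to 5 dp, full precision carried).
With S = 6 species, ln S = 1.79176, so J = 1.43484/1.79176 = 0.80080, i.e. 0.801 to 3 decimal places.

0.801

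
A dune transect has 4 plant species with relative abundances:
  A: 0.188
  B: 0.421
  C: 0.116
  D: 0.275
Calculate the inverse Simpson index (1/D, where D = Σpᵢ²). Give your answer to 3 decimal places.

3.315

D = 0.188² + 0.421² + 0.116² + 0.275² = 0.0353440 + 0.1772410 + 0.0134560 + 0.0756250 = 0.3016660 (working shown to 7 dp, full precision carried).
So 1/D = 3.31492, i.e. 3.315 to 3 decimal places.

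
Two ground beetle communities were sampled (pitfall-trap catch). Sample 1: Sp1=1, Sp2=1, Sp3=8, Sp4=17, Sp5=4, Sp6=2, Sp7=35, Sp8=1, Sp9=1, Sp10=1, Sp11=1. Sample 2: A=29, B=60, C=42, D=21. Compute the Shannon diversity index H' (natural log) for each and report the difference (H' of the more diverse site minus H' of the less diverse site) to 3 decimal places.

0.240

Sample 1: N=72, proportions 0.01389, 0.01389, 0.11111, 0.23611, 0.05556, 0.02778, 0.48611, 0.01389, 0.01389, 0.01389, 0.01389, giving H' = 1.55210 (working shown to 5 dp, full precision carried).
Sample 2: N=152, proportions 0.19079, 0.39474, 0.27632, 0.13816, giving H' = 1.31185.
Difference = |1.55210 − 1.31185| = 0.24025, i.e. 0.240 to 3 decimal places.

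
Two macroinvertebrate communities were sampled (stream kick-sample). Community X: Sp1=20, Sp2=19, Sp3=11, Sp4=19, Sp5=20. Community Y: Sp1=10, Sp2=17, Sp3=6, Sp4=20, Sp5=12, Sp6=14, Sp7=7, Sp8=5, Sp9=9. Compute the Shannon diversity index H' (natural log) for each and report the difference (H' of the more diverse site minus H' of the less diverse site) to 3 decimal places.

0.516

Community X: N=89, proportions 0.22472, 0.21348, 0.1236, 0.21348, 0.22472, giving H' = 1.58869 (working shown to 5 dp, full precision carried).
Community Y: N=100, proportions 0.1, 0.17, 0.06, 0.2, 0.12, 0.14, 0.07, 0.05, 0.09, giving H' = 2.10452.
Difference = |1.58869 − 2.10452| = 0.51583, i.e. 0.516 to 3 decimal places.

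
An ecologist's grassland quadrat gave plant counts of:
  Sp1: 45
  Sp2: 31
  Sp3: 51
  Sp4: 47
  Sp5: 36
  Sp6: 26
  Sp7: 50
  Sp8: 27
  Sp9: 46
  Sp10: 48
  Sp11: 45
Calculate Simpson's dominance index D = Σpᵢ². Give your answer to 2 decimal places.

Total N = 45+31+51+47+36+26+50+27+46+48+45 = 452, so the proportions are 0.0996, 0.0686, 0.1128, 0.104, 0.0796, 0.0575, 0.1106, 0.0597, 0.1018, 0.1062, 0.0996 (working shown to 4 dp, full precision carried).
D = 0.0996² + 0.0686² + 0.1128² + 0.104² + 0.0796² + 0.0575² + 0.1106² + 0.0597² + 0.1018² + 0.1062² + 0.0996² = 0.0099 + 0.0047 + 0.0127 + 0.0108 + 0.0063 + 0.0033 + 0.0122 + 0.0036 + 0.0104 + 0.0113 + 0.0099 = 0.0952.
To 2 decimal places, D = 0.10.

0.10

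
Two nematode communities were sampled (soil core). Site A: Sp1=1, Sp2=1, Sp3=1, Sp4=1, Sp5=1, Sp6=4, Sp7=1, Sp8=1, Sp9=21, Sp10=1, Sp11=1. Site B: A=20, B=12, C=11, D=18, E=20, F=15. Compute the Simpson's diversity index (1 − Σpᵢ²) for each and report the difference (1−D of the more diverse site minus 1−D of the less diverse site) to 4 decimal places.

0.2280

Site A: N=34, proportions 0.029412, 0.029412, 0.029412, 0.029412, 0.029412, 0.117647, 0.029412, 0.029412, 0.617647, 0.029412, 0.029412, giving 1−D = 0.596886 (working shown to 6 dp, full precision carried).
Site B: N=96, proportions 0.208333, 0.125, 0.114583, 0.1875, 0.208333, 0.15625, giving 1−D = 0.824870.
Difference = |0.596886 − 0.824870| = 0.227984, i.e. 0.2280 to 4 decimal places.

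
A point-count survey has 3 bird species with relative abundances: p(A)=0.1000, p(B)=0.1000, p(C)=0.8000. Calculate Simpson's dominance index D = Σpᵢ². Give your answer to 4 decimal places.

D = 0.1² + 0.1² + 0.8² = 0.010000 + 0.010000 + 0.640000 = 0.660000 (working shown to 6 dp, full precision carried).
To 4 decimal places, D = 0.6600.

0.6600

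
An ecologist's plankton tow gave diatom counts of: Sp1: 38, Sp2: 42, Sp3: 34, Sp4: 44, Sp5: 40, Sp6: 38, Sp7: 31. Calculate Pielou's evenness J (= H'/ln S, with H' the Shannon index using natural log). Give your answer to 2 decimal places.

1.00

Total N = 38+42+34+44+40+38+31 = 267, so the proportions are 0.1423, 0.1573, 0.1273, 0.1648, 0.1498, 0.1423, 0.1161 (working shown to 4 dp, full precision carried).
H' = −Σ pᵢ ln pᵢ = −((-0.2775) + (-0.2909) + (-0.2624) + (-0.2971) + (-0.2844) + (-0.2775) + (-0.2500)) = 1.9399.
With S = 7 species, ln S = 1.9459, so J = 1.9399/1.9459 = 0.9969, i.e. 1.00 to 2 decimal places.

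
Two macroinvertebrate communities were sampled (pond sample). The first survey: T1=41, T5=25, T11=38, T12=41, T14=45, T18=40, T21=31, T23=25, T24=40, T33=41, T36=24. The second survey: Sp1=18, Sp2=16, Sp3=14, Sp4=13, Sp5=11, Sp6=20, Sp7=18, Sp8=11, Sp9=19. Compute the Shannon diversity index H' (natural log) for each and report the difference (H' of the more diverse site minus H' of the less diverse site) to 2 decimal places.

The first survey: N=391, proportions 0.1049, 0.0639, 0.0972, 0.1049, 0.1151, 0.1023, 0.0793, 0.0639, 0.1023, 0.1049, 0.0614, giving H' = 2.3752 (working shown to 4 dp, full precision carried).
The second survey: N=140, proportions 0.1286, 0.1143, 0.1, 0.0929, 0.0786, 0.1429, 0.1286, 0.0786, 0.1357, giving H' = 2.1751.
Difference = |2.3752 − 2.1751| = 0.2001, i.e. 0.20 to 2 decimal places.

0.20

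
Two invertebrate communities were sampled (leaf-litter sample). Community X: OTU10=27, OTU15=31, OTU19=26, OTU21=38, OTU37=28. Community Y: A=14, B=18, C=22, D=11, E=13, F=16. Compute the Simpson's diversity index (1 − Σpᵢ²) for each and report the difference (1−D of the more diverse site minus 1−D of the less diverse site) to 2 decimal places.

0.03

Community X: N=150, proportions 0.18, 0.2067, 0.1733, 0.2533, 0.1867, giving 1−D = 0.7958 (working shown to 4 dp, full precision carried).
Community Y: N=94, proportions 0.1489, 0.1915, 0.234, 0.117, 0.1383, 0.1702, giving 1−D = 0.8246.
Difference = |0.7958 − 0.8246| = 0.0288, i.e. 0.03 to 2 decimal places.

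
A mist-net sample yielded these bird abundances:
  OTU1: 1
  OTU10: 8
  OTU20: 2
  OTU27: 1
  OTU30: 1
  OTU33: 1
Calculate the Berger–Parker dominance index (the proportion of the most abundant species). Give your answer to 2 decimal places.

0.57

Total N = 1+8+2+1+1+1 = 14, so the proportions are 0.0714, 0.5714, 0.1429, 0.0714, 0.0714, 0.0714 (working shown to 4 dp, full precision carried).
The largest proportion is 0.5714, i.e. d = 0.57 to 2 decimal places.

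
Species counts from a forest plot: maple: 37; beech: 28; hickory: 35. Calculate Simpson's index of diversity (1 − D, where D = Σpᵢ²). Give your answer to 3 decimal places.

0.662

Total N = 37+28+35 = 100, so the proportions are 0.37, 0.28, 0.35 (working shown to 5 dp, full precision carried).
D = 0.37² + 0.28² + 0.35² = 0.13690 + 0.07840 + 0.12250 = 0.33780.
So 1 − D = 0.66220, i.e. 0.662 to 3 decimal places.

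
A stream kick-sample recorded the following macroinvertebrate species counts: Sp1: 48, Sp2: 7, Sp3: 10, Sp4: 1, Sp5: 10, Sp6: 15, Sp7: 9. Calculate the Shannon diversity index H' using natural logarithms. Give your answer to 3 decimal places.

Total N = 48+7+10+1+10+15+9 = 100, so the proportions are 0.48, 0.07, 0.1, 0.01, 0.1, 0.15, 0.09 (working shown to 5 dp, full precision carried).
Each pᵢ ln pᵢ term: 0.48×(-0.73397)=-0.35231, 0.07×(-2.65926)=-0.18615, 0.1×(-2.30259)=-0.23026, 0.01×(-4.60517)=-0.04605, 0.1×(-2.30259)=-0.23026, 0.15×(-1.89712)=-0.28457, 0.09×(-2.40795)=-0.21672.
Sum = -1.54631, so H' = 1.546.

1.546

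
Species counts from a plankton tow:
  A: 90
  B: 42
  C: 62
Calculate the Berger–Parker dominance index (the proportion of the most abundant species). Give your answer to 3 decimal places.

Total N = 90+42+62 = 194, so the proportions are 0.46392, 0.21649, 0.31959 (working shown to 5 dp, full precision carried).
The largest proportion is 0.46392, i.e. d = 0.464 to 3 decimal places.

0.464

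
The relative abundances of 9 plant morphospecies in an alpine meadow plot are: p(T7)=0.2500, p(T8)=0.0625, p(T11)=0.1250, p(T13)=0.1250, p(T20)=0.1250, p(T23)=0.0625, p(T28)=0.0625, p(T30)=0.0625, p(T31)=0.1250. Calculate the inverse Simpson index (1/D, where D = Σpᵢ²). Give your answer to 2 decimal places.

D = 0.25² + 0.0625² + 0.125² + 0.125² + 0.125² + 0.0625² + 0.0625² + 0.0625² + 0.125² = 0.062500 + 0.003906 + 0.015625 + 0.015625 + 0.015625 + 0.003906 + 0.003906 + 0.003906 + 0.015625 = 0.140625 (working shown to 6 dp, full precision carried).
So 1/D = 7.1111, i.e. 7.11 to 2 decimal places.

7.11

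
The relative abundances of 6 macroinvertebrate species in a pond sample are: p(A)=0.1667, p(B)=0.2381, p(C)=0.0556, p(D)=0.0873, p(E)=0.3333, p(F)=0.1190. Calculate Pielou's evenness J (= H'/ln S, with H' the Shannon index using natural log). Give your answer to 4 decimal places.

H' = −Σ pᵢ ln pᵢ = −((-0.298653) + (-0.341689) + (-0.160660) + (-0.212873) + (-0.366201) + (-0.253307)) = 1.633383 (working shown to 6 dp, full precision carried).
With S = 6 species, ln S = 1.791759, so J = 1.633383/1.791759 = 0.911608, i.e. 0.9116 to 4 decimal places.

0.9116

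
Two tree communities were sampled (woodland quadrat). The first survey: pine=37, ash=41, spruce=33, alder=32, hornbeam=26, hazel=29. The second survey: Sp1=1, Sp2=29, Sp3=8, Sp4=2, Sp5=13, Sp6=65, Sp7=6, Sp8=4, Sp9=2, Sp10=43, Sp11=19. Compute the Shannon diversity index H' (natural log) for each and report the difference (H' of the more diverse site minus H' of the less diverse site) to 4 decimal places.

0.0617

The first survey: N=198, proportions 0.1868687, 0.2070707, 0.1666667, 0.1616162, 0.1313131, 0.1464646, giving H' = 1.7806367 (working shown to 7 dp, full precision carried).
The second survey: N=192, proportions 0.0052083, 0.1510417, 0.0416667, 0.0104167, 0.0677083, 0.3385417, 0.03125, 0.0208333, 0.0104167, 0.2239583, 0.0989583, giving H' = 1.8423345.
Difference = |1.7806367 − 1.8423345| = 0.0616978, i.e. 0.0617 to 4 decimal places.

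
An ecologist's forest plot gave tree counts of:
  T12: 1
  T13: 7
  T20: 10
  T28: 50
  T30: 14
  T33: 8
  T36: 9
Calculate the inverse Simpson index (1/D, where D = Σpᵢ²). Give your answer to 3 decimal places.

3.277

Total N = 1+7+10+50+14+8+9 = 99, so the proportions are 0.010101, 0.0707071, 0.1010101, 0.5050505, 0.1414141, 0.0808081, 0.0909091 (working shown to 7 dp, full precision carried).
D = 0.010101² + 0.0707071² + 0.1010101² + 0.5050505² + 0.1414141² + 0.0808081² + 0.0909091² = 0.0001020 + 0.0049995 + 0.0102030 + 0.2550760 + 0.0199980 + 0.0065299 + 0.0082645 = 0.3051729.
So 1/D = 3.27683, i.e. 3.277 to 3 decimal places.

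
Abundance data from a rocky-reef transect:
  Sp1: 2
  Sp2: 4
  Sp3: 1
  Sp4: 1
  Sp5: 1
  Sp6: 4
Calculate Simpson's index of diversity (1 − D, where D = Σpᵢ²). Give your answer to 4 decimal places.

0.7692

Total N = 2+4+1+1+1+4 = 13, so the proportions are 0.153846, 0.307692, 0.076923, 0.076923, 0.076923, 0.307692 (working shown to 6 dp, full precision carried).
D = 0.153846² + 0.307692² + 0.076923² + 0.076923² + 0.076923² + 0.307692² = 0.023669 + 0.094675 + 0.005917 + 0.005917 + 0.005917 + 0.094675 = 0.230769.
So 1 − D = 0.769231, i.e. 0.7692 to 4 decimal places.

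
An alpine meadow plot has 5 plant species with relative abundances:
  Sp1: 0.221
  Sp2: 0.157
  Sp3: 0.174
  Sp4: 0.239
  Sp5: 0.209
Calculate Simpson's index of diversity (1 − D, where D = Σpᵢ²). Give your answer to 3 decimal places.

D = 0.221² + 0.157² + 0.174² + 0.239² + 0.209² = 0.04884 + 0.02465 + 0.03028 + 0.05712 + 0.04368 = 0.20457 (working shown to 5 dp, full precision carried).
So 1 − D = 0.79543, i.e. 0.795 to 3 decimal places.

0.795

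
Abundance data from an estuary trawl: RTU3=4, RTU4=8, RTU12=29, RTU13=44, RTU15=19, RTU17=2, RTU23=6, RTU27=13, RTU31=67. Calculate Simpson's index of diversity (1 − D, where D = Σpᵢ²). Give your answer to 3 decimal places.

Total N = 4+8+29+44+19+2+6+13+67 = 192, so the proportions are 0.02083, 0.04167, 0.15104, 0.22917, 0.09896, 0.01042, 0.03125, 0.06771, 0.34896 (working shown to 5 dp, full precision carried).
D = 0.02083² + 0.04167² + 0.15104² + 0.22917² + 0.09896² + 0.01042² + 0.03125² + 0.06771² + 0.34896² = 0.00043 + 0.00174 + 0.02281 + 0.05252 + 0.00979 + 0.00011 + 0.00098 + 0.00458 + 0.12177 = 0.21474.
So 1 − D = 0.78526, i.e. 0.785 to 3 decimal places.

0.785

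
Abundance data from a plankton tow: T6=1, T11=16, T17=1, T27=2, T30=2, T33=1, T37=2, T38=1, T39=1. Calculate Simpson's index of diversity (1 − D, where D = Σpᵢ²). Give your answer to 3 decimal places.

0.626

Total N = 1+16+1+2+2+1+2+1+1 = 27, so the proportions are 0.03704, 0.59259, 0.03704, 0.07407, 0.07407, 0.03704, 0.07407, 0.03704, 0.03704 (working shown to 5 dp, full precision carried).
D = 0.03704² + 0.59259² + 0.03704² + 0.07407² + 0.07407² + 0.03704² + 0.07407² + 0.03704² + 0.03704² = 0.00137 + 0.35117 + 0.00137 + 0.00549 + 0.00549 + 0.00137 + 0.00549 + 0.00137 + 0.00137 = 0.37449.
So 1 − D = 0.62551, i.e. 0.626 to 3 decimal places.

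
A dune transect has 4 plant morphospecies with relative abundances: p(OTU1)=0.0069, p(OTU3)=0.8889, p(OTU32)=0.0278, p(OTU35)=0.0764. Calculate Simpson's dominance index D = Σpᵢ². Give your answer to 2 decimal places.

D = 0.0069² + 0.8889² + 0.0278² + 0.0764² = 0.0000 + 0.7901 + 0.0008 + 0.0058 = 0.7968 (working shown to 4 dp, full precision carried).
To 2 decimal places, D = 0.80.

0.80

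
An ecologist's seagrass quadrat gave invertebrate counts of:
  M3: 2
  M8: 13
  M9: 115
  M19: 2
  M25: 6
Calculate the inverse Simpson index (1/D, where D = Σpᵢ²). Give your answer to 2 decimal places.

Total N = 2+13+115+2+6 = 138, so the proportions are 0.01449, 0.0942, 0.83333, 0.01449, 0.04348 (working shown to 5 dp, full precision carried).
D = 0.01449² + 0.0942² + 0.83333² + 0.01449² + 0.04348² = 0.00021 + 0.00887 + 0.69444 + 0.00021 + 0.00189 = 0.70563.
So 1/D = 1.4172, i.e. 1.42 to 2 decimal places.

1.42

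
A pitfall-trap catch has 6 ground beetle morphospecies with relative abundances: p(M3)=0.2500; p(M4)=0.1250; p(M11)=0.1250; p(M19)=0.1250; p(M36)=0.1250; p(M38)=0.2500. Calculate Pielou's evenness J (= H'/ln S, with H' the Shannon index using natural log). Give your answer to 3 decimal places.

0.967

H' = −Σ pᵢ ln pᵢ = −((-0.34657) + (-0.25993) + (-0.25993) + (-0.25993) + (-0.25993) + (-0.34657)) = 1.73287 (working shown to 5 dp, full precision carried).
With S = 6 species, ln S = 1.79176, so J = 1.73287/1.79176 = 0.96713, i.e. 0.967 to 3 decimal places.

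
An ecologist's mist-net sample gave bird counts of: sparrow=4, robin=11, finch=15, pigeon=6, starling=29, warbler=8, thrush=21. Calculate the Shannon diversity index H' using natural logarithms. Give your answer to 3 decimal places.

Total N = 4+11+15+6+29+8+21 = 94, so the proportions are 0.04255, 0.11702, 0.15957, 0.06383, 0.30851, 0.08511, 0.2234 (working shown to 5 dp, full precision carried).
Each pᵢ ln pᵢ term: 0.04255×(-3.15700)=-0.13434, 0.11702×(-2.14540)=-0.25106, 0.15957×(-1.83524)=-0.29286, 0.06383×(-2.75154)=-0.17563, 0.30851×(-1.17600)=-0.36281, 0.08511×(-2.46385)=-0.20969, 0.2234×(-1.49877)=-0.33483.
Sum = -1.76122, so H' = 1.761.

1.761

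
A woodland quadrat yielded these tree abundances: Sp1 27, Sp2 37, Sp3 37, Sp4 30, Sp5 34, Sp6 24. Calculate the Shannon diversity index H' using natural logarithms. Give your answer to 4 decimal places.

Total N = 27+37+37+30+34+24 = 189, so the proportions are 0.142857, 0.195767, 0.195767, 0.15873, 0.179894, 0.126984 (working shown to 6 dp, full precision carried).
Each pᵢ ln pᵢ term: 0.142857×(-1.945910)=-0.277987, 0.195767×(-1.630829)=-0.319263, 0.195767×(-1.630829)=-0.319263, 0.15873×(-1.840550)=-0.292151, 0.179894×(-1.715386)=-0.308588, 0.126984×(-2.063693)=-0.262056.
Sum = -1.779308, so H' = 1.7793.

1.7793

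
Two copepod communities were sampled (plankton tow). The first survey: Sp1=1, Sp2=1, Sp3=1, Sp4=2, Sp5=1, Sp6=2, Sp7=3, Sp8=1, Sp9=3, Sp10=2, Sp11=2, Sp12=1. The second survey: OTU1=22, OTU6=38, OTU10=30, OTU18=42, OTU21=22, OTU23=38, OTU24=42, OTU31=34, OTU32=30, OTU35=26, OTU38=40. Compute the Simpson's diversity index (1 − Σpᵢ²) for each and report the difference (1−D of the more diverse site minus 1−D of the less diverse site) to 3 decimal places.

0.005

The first survey: N=20, proportions 0.05, 0.05, 0.05, 0.1, 0.05, 0.1, 0.15, 0.05, 0.15, 0.1, 0.1, 0.05, giving 1−D = 0.90000 (working shown to 5 dp, full precision carried).
The second survey: N=364, proportions 0.06044, 0.1044, 0.08242, 0.11538, 0.06044, 0.1044, 0.11538, 0.09341, 0.08242, 0.07143, 0.10989, giving 1−D = 0.90478.
Difference = |0.90000 − 0.90478| = 0.00478, i.e. 0.005 to 3 decimal places.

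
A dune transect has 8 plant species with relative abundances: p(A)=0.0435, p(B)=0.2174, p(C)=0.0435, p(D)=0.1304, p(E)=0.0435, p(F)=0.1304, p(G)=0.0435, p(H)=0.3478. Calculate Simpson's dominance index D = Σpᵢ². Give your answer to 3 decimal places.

D = 0.0435² + 0.2174² + 0.0435² + 0.1304² + 0.0435² + 0.1304² + 0.0435² + 0.3478² = 0.00189 + 0.04726 + 0.00189 + 0.01700 + 0.00189 + 0.01700 + 0.00189 + 0.12096 = 0.20980 (working shown to 5 dp, full precision carried).
To 3 decimal places, D = 0.210.

0.210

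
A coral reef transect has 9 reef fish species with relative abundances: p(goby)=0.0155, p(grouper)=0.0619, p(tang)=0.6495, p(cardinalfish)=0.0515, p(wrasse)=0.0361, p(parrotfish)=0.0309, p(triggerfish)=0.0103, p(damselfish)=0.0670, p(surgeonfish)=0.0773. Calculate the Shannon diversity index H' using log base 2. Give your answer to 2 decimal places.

Each pᵢ log₂ pᵢ term (working shown to 4 dp, full precision carried): 0.0155×(-6.0116)=-0.0932, 0.0619×(-4.0139)=-0.2485, 0.6495×(-0.6226)=-0.4044, 0.0515×(-4.2793)=-0.2204, 0.0361×(-4.7919)=-0.1730, 0.0309×(-5.0162)=-0.1550, 0.0103×(-6.6012)=-0.0680, 0.067×(-3.8997)=-0.2613, 0.0773×(-3.6934)=-0.2855.
Sum = -1.9092, so H' = 1.91.

1.91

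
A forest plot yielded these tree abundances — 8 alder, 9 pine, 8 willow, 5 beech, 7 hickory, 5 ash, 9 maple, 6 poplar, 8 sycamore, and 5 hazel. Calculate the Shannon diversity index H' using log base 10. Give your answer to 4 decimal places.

Total N = 8+9+8+5+7+5+9+6+8+5 = 70, so the proportions are 0.114286, 0.128571, 0.114286, 0.071429, 0.1, 0.071429, 0.128571, 0.085714, 0.114286, 0.071429 (working shown to 6 dp, full precision carried).
Each pᵢ log₁₀ pᵢ term: 0.114286×(-0.942008)=-0.107658, 0.128571×(-0.890856)=-0.114539, 0.114286×(-0.942008)=-0.107658, 0.071429×(-1.146128)=-0.081866, 0.1×(-1.000000)=-0.100000, 0.071429×(-1.146128)=-0.081866, 0.128571×(-0.890856)=-0.114539, 0.085714×(-1.066947)=-0.091453, 0.114286×(-0.942008)=-0.107658, 0.071429×(-1.146128)=-0.081866.
Sum = -0.989103, so H' = 0.9891.

0.9891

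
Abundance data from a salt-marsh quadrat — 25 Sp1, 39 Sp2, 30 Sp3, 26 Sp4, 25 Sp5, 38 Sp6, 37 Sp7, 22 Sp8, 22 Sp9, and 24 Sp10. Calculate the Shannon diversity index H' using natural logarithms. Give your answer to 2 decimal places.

Total N = 25+39+30+26+25+38+37+22+22+24 = 288, so the proportions are 0.0868, 0.1354, 0.1042, 0.0903, 0.0868, 0.1319, 0.1285, 0.0764, 0.0764, 0.0833 (working shown to 4 dp, full precision carried).
Each pᵢ ln pᵢ term: 0.0868×(-2.4441)=-0.2122, 0.1354×(-1.9994)=-0.2708, 0.1042×(-2.2618)=-0.2356, 0.0903×(-2.4049)=-0.2171, 0.0868×(-2.4441)=-0.2122, 0.1319×(-2.0254)=-0.2672, 0.1285×(-2.0520)=-0.2636, 0.0764×(-2.5719)=-0.1965, 0.0764×(-2.5719)=-0.1965, 0.0833×(-2.4849)=-0.2071.
Sum = -2.2787, so H' = 2.28.

2.28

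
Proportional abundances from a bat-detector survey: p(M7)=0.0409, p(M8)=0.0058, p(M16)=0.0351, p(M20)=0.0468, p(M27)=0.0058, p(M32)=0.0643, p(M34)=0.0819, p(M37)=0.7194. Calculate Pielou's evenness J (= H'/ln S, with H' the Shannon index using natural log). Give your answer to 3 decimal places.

H' = −Σ pᵢ ln pᵢ = −((-0.13074) + (-0.02987) + (-0.11757) + (-0.14330) + (-0.02987) + (-0.17645) + (-0.20493) + (-0.23693)) = 1.06966 (working shown to 5 dp, full precision carried).
With S = 8 species, ln S = 2.07944, so J = 1.06966/2.07944 = 0.51440, i.e. 0.514 to 3 decimal places.

0.514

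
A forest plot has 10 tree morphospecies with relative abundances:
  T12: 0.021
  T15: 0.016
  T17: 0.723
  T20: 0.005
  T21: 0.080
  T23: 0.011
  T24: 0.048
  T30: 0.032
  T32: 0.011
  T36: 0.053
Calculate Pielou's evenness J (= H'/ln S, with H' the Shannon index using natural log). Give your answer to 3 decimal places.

0.487

H' = −Σ pᵢ ln pᵢ = −((-0.08113) + (-0.06616) + (-0.23450) + (-0.02649) + (-0.20206) + (-0.04961) + (-0.14575) + (-0.11014) + (-0.04961) + (-0.15569)) = 1.12114 (working shown to 5 dp, full precision carried).
With S = 10 species, ln S = 2.30259, so J = 1.12114/2.30259 = 0.48691, i.e. 0.487 to 3 decimal places.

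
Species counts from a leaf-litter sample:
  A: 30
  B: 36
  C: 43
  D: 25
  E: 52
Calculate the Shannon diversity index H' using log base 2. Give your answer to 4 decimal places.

2.2748

Total N = 30+36+43+25+52 = 186, so the proportions are 0.16129, 0.193548, 0.231183, 0.134409, 0.27957 (working shown to 6 dp, full precision carried).
Each pᵢ log₂ pᵢ term: 0.16129×(-2.632268)=-0.424559, 0.193548×(-2.369234)=-0.458561, 0.231183×(-2.112894)=-0.488465, 0.134409×(-2.895303)=-0.389154, 0.27957×(-1.838719)=-0.514050.
Sum = -2.274790, so H' = 2.2748.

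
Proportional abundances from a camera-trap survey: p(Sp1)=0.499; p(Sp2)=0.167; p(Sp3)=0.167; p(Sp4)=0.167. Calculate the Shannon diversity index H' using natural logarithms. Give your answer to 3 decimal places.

Each pᵢ ln pᵢ term (working shown to 5 dp, full precision carried): 0.499×(-0.69515)=-0.34688, 0.167×(-1.78976)=-0.29889, 0.167×(-1.78976)=-0.29889, 0.167×(-1.78976)=-0.29889.
Sum = -1.24355, so H' = 1.244.

1.244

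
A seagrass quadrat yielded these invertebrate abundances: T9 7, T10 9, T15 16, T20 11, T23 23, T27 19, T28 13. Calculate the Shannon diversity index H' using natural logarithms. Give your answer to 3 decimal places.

1.875

Total N = 7+9+16+11+23+19+13 = 98, so the proportions are 0.07143, 0.09184, 0.16327, 0.11224, 0.23469, 0.19388, 0.13265 (working shown to 5 dp, full precision carried).
Each pᵢ ln pᵢ term: 0.07143×(-2.63906)=-0.18850, 0.09184×(-2.38774)=-0.21928, 0.16327×(-1.81238)=-0.29590, 0.11224×(-2.18707)=-0.24549, 0.23469×(-1.44947)=-0.34018, 0.19388×(-1.64053)=-0.31806, 0.13265×(-2.02002)=-0.26796.
Sum = -1.87538, so H' = 1.875.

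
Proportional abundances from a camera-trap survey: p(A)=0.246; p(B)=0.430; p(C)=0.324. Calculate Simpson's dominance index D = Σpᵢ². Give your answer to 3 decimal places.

0.350

D = 0.246² + 0.43² + 0.324² = 0.06052 + 0.18490 + 0.10498 = 0.35039 (working shown to 5 dp, full precision carried).
To 3 decimal places, D = 0.350.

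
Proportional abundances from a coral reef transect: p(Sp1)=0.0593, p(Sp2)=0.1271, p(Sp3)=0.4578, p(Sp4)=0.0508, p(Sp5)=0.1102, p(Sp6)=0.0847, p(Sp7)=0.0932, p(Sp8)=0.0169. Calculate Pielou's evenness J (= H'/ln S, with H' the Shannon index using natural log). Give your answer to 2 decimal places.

H' = −Σ pᵢ ln pᵢ = −((-0.1675) + (-0.2622) + (-0.3577) + (-0.1514) + (-0.2430) + (-0.2091) + (-0.2212) + (-0.0690)) = 1.6810 (working shown to 4 dp, full precision carried).
With S = 8 species, ln S = 2.0794, so J = 1.6810/2.0794 = 0.8084, i.e. 0.81 to 2 decimal places.

0.81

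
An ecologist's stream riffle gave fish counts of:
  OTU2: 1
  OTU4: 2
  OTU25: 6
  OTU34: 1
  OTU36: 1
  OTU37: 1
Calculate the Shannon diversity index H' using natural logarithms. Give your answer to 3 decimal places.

1.474

Total N = 1+2+6+1+1+1 = 12, so the proportions are 0.08333, 0.16667, 0.5, 0.08333, 0.08333, 0.08333 (working shown to 5 dp, full precision carried).
Each pᵢ ln pᵢ term: 0.08333×(-2.48491)=-0.20708, 0.16667×(-1.79176)=-0.29863, 0.5×(-0.69315)=-0.34657, 0.08333×(-2.48491)=-0.20708, 0.08333×(-2.48491)=-0.20708, 0.08333×(-2.48491)=-0.20708.
Sum = -1.47350, so H' = 1.474.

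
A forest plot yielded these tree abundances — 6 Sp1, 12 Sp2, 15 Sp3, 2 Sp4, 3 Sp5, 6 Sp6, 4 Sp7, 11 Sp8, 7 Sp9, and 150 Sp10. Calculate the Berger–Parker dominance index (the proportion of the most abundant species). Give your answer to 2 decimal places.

0.69

Total N = 6+12+15+2+3+6+4+11+7+150 = 216, so the proportions are 0.0278, 0.0556, 0.0694, 0.0093, 0.0139, 0.0278, 0.0185, 0.0509, 0.0324, 0.6944 (working shown to 4 dp, full precision carried).
The largest proportion is 0.6944, i.e. d = 0.69 to 2 decimal places.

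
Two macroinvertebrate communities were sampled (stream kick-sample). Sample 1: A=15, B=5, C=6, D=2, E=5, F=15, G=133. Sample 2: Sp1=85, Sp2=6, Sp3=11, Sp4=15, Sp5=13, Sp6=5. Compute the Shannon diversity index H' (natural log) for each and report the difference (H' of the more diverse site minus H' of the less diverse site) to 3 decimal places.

0.225

Sample 1: N=181, proportions 0.08287, 0.02762, 0.03315, 0.01105, 0.02762, 0.08287, 0.73481, giving H' = 1.00021 (working shown to 5 dp, full precision carried).
Sample 2: N=135, proportions 0.62963, 0.04444, 0.08148, 0.11111, 0.0963, 0.03704, giving H' = 1.22553.
Difference = |1.00021 − 1.22553| = 0.22532, i.e. 0.225 to 3 decimal places.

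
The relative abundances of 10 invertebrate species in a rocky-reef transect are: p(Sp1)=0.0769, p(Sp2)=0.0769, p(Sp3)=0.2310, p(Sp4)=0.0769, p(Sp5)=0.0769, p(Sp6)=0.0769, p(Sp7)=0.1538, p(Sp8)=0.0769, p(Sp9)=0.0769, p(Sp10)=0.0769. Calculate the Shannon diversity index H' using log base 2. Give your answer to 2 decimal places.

Each pᵢ log₂ pᵢ term (working shown to 4 dp, full precision carried): 0.0769×(-3.7009)=-0.2846, 0.0769×(-3.7009)=-0.2846, 0.231×(-2.1140)=-0.4883, 0.0769×(-3.7009)=-0.2846, 0.0769×(-3.7009)=-0.2846, 0.0769×(-3.7009)=-0.2846, 0.1538×(-2.7009)=-0.4154, 0.0769×(-3.7009)=-0.2846, 0.0769×(-3.7009)=-0.2846, 0.0769×(-3.7009)=-0.2846.
Sum = -3.1805, so H' = 3.18.

3.18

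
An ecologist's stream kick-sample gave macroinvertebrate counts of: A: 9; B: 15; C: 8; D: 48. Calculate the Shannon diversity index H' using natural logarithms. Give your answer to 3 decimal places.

1.096

Total N = 9+15+8+48 = 80, so the proportions are 0.1125, 0.1875, 0.1, 0.6 (working shown to 5 dp, full precision carried).
Each pᵢ ln pᵢ term: 0.1125×(-2.18480)=-0.24579, 0.1875×(-1.67398)=-0.31387, 0.1×(-2.30259)=-0.23026, 0.6×(-0.51083)=-0.30650.
Sum = -1.09641, so H' = 1.096.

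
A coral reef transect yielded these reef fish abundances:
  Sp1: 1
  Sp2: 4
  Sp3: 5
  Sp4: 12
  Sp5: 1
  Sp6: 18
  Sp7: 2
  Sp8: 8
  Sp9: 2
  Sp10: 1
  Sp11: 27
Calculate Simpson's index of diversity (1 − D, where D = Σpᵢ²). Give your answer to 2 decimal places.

0.80

Total N = 1+4+5+12+1+18+2+8+2+1+27 = 81, so the proportions are 0.0123, 0.0494, 0.0617, 0.1481, 0.0123, 0.2222, 0.0247, 0.0988, 0.0247, 0.0123, 0.3333 (working shown to 4 dp, full precision carried).
D = 0.0123² + 0.0494² + 0.0617² + 0.1481² + 0.0123² + 0.2222² + 0.0247² + 0.0988² + 0.0247² + 0.0123² + 0.3333² = 0.0002 + 0.0024 + 0.0038 + 0.0219 + 0.0002 + 0.0494 + 0.0006 + 0.0098 + 0.0006 + 0.0002 + 0.1111 = 0.2001.
So 1 − D = 0.7999, i.e. 0.80 to 2 decimal places.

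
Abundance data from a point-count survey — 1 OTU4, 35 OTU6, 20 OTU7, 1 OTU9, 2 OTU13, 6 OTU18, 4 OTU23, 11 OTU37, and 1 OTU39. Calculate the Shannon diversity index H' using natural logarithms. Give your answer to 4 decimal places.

1.5746

Total N = 1+35+20+1+2+6+4+11+1 = 81, so the proportions are 0.012346, 0.432099, 0.246914, 0.012346, 0.024691, 0.074074, 0.049383, 0.135802, 0.012346 (working shown to 6 dp, full precision carried).
Each pᵢ ln pᵢ term: 0.012346×(-4.394449)=-0.054252, 0.432099×(-0.839101)=-0.362575, 0.246914×(-1.398717)=-0.345362, 0.012346×(-4.394449)=-0.054252, 0.024691×(-3.701302)=-0.091390, 0.074074×(-2.602690)=-0.192792, 0.049383×(-3.008155)=-0.148551, 0.135802×(-1.996554)=-0.271137, 0.012346×(-4.394449)=-0.054252.
Sum = -1.574564, so H' = 1.5746.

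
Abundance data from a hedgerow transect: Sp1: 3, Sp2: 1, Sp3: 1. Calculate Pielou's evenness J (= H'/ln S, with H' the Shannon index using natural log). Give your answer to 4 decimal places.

Total N = 3+1+1 = 5, so the proportions are 0.6, 0.2, 0.2 (working shown to 6 dp, full precision carried).
H' = −Σ pᵢ ln pᵢ = −((-0.306495) + (-0.321888) + (-0.321888)) = 0.950271.
With S = 3 species, ln S = 1.098612, so J = 0.950271/1.098612 = 0.864974, i.e. 0.8650 to 4 decimal places.

0.8650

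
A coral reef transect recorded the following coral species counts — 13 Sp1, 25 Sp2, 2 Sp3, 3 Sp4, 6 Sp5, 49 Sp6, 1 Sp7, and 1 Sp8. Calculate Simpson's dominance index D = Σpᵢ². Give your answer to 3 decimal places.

0.325

Total N = 13+25+2+3+6+49+1+1 = 100, so the proportions are 0.13, 0.25, 0.02, 0.03, 0.06, 0.49, 0.01, 0.01 (working shown to 5 dp, full precision carried).
D = 0.13² + 0.25² + 0.02² + 0.03² + 0.06² + 0.49² + 0.01² + 0.01² = 0.01690 + 0.06250 + 0.00040 + 0.00090 + 0.00360 + 0.24010 + 0.00010 + 0.00010 = 0.32460.
To 3 decimal places, D = 0.325.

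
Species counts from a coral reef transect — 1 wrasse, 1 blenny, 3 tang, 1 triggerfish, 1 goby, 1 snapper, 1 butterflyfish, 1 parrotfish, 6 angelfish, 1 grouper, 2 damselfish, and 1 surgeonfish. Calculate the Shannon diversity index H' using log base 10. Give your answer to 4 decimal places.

Total N = 1+1+3+1+1+1+1+1+6+1+2+1 = 20, so the proportions are 0.05, 0.05, 0.15, 0.05, 0.05, 0.05, 0.05, 0.05, 0.3, 0.05, 0.1, 0.05 (working shown to 6 dp, full precision carried).
Each pᵢ log₁₀ pᵢ term: 0.05×(-1.301030)=-0.065051, 0.05×(-1.301030)=-0.065051, 0.15×(-0.823909)=-0.123586, 0.05×(-1.301030)=-0.065051, 0.05×(-1.301030)=-0.065051, 0.05×(-1.301030)=-0.065051, 0.05×(-1.301030)=-0.065051, 0.05×(-1.301030)=-0.065051, 0.3×(-0.522879)=-0.156864, 0.05×(-1.301030)=-0.065051, 0.1×(-1.000000)=-0.100000, 0.05×(-1.301030)=-0.065051.
Sum = -0.965913, so H' = 0.9659.

0.9659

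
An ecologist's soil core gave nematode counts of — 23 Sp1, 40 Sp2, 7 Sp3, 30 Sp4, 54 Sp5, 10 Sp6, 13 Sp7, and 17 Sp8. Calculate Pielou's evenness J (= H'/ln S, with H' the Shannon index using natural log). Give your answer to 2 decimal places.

0.91

Total N = 23+40+7+30+54+10+13+17 = 194, so the proportions are 0.1186, 0.2062, 0.0361, 0.1546, 0.2784, 0.0515, 0.067, 0.0876 (working shown to 4 dp, full precision carried).
H' = −Σ pᵢ ln pᵢ = −((-0.2528) + (-0.3256) + (-0.1199) + (-0.2887) + (-0.3560) + (-0.1528) + (-0.1811) + (-0.2133)) = 1.8902.
With S = 8 species, ln S = 2.0794, so J = 1.8902/2.0794 = 0.9090, i.e. 0.91 to 2 decimal places.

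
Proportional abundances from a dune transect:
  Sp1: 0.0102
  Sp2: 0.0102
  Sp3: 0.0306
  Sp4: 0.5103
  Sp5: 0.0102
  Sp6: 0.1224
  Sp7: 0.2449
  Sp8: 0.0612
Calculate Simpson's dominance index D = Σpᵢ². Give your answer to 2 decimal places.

D = 0.0102² + 0.0102² + 0.0306² + 0.5103² + 0.0102² + 0.1224² + 0.2449² + 0.0612² = 0.0001 + 0.0001 + 0.0009 + 0.2604 + 0.0001 + 0.0150 + 0.0600 + 0.0037 = 0.3404 (working shown to 4 dp, full precision carried).
To 2 decimal places, D = 0.34.

0.34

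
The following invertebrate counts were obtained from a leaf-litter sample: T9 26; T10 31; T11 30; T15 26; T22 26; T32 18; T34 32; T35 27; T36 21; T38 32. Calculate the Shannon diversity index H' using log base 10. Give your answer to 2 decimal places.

Total N = 26+31+30+26+26+18+32+27+21+32 = 269, so the proportions are 0.0967, 0.1152, 0.1115, 0.0967, 0.0967, 0.0669, 0.119, 0.1004, 0.0781, 0.119 (working shown to 4 dp, full precision carried).
Each pᵢ log₁₀ pᵢ term: 0.0967×(-1.0148)=-0.0981, 0.1152×(-0.9384)=-0.1081, 0.1115×(-0.9526)=-0.1062, 0.0967×(-1.0148)=-0.0981, 0.0967×(-1.0148)=-0.0981, 0.0669×(-1.1745)=-0.0786, 0.119×(-0.9246)=-0.1100, 0.1004×(-0.9984)=-0.1002, 0.0781×(-1.1075)=-0.0865, 0.119×(-0.9246)=-0.1100.
Sum = -0.9939, so H' = 0.99.

0.99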